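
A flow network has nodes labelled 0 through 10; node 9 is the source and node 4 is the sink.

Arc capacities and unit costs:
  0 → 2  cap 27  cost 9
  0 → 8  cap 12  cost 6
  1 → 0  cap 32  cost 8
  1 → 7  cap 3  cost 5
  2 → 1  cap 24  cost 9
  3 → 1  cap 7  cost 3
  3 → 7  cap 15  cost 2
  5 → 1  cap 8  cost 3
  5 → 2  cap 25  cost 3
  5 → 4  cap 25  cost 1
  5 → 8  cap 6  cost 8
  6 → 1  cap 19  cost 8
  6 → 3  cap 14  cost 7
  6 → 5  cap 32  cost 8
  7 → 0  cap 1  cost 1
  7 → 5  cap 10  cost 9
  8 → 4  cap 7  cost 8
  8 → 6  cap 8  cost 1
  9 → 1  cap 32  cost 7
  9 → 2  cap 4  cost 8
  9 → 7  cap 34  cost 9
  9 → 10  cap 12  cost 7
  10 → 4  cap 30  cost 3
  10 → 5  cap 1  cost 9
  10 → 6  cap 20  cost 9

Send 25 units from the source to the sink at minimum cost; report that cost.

Minimum cost for 25 units: 392

shortest-cost path #1: 9→10→4 push 12 @ unit cost 10 (adds 120)
shortest-cost path #2: 9→7→5→4 push 10 @ unit cost 19 (adds 190)
shortest-cost path #3: 9→7→0→8→4 push 1 @ unit cost 24 (adds 24)
shortest-cost path #4: 9→1→0→8→4 push 2 @ unit cost 29 (adds 58)
total cost = 392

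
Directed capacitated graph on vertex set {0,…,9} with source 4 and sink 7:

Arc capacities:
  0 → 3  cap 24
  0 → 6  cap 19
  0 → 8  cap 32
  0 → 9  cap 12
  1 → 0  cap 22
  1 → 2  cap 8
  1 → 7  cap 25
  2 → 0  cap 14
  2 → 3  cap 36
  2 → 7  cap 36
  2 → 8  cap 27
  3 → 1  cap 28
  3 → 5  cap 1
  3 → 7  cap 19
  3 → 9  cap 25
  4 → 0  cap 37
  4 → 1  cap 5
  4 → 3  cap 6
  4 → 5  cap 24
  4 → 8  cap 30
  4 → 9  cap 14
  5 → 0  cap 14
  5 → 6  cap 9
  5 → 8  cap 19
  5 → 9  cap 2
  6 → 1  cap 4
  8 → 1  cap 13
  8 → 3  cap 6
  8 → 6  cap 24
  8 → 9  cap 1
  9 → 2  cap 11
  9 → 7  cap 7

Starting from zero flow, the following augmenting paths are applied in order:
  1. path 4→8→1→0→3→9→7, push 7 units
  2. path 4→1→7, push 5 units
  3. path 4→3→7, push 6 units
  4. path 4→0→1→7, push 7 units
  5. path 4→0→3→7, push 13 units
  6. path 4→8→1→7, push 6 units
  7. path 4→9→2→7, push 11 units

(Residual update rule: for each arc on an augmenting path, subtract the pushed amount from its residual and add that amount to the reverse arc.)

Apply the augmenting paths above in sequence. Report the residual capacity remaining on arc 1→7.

Residual capacity of (1,7): 7

after path 1 (4→8→1→0→3→9→7, push 7): res(1,7)=25
after path 2 (4→1→7, push 5): res(1,7)=20
after path 3 (4→3→7, push 6): res(1,7)=20
after path 4 (4→0→1→7, push 7): res(1,7)=13
after path 5 (4→0→3→7, push 13): res(1,7)=13
after path 6 (4→8→1→7, push 6): res(1,7)=7
after path 7 (4→9→2→7, push 11): res(1,7)=7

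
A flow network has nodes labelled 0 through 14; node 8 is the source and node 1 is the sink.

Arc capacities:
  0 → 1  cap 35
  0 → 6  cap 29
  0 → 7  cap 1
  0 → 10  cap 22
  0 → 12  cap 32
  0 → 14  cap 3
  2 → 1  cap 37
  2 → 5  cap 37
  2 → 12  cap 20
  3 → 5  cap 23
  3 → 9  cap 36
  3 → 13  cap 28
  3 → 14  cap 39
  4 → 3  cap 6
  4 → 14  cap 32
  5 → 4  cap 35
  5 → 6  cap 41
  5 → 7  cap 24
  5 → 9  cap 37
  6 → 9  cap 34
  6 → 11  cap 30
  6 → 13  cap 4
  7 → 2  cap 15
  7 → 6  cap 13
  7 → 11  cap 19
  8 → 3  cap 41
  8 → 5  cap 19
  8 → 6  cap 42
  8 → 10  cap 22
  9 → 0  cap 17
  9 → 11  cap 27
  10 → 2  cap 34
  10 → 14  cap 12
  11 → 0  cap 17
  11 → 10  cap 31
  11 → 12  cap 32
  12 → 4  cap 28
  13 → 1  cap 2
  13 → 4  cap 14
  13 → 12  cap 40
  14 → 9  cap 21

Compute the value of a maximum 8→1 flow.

Maximum flow value: 73

augment #1: 8→3→13→1 bottleneck 2, total now 2
augment #2: 8→10→2→1 bottleneck 22, total now 24
augment #3: 8→3→9→0→1 bottleneck 17, total now 41
augment #4: 8→5→7→2→1 bottleneck 15, total now 56
augment #5: 8→6→11→0→1 bottleneck 17, total now 73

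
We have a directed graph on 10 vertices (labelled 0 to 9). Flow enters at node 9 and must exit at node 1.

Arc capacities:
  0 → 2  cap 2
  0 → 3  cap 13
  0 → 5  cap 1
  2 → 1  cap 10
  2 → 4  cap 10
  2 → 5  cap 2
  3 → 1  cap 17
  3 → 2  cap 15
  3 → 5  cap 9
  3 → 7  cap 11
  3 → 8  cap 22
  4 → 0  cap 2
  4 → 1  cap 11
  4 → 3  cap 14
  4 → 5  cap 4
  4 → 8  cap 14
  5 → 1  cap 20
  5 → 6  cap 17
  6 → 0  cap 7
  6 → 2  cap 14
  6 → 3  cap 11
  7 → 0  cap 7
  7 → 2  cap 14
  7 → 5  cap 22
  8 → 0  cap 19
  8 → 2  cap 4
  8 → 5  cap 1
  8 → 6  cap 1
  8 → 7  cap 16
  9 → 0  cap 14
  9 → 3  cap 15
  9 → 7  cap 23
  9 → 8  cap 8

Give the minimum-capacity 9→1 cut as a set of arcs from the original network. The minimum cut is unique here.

Min-cut arcs: {(2,1), (2,4), (3,1), (5,1)} (total capacity 57)

augment #1: 9→3→1 push 15
augment #2: 9→0→2→1 push 2
augment #3: 9→0→3→1 push 2
augment #4: 9→0→5→1 push 1
augment #5: 9→7→2→1 push 8
augment #6: 9→7→5→1 push 15
augment #7: 9→8→5→1 push 1
augment #8: 9→0→3→5→1 push 3
augment #9: 9→8→2→4→1 push 4
augment #10: 9→0→3→2→4→1 push 6
max flow = 57; residual-reachable set from 9 gives S-side
cut edges (S→T): {(2,1), (2,4), (3,1), (5,1)} total cap 57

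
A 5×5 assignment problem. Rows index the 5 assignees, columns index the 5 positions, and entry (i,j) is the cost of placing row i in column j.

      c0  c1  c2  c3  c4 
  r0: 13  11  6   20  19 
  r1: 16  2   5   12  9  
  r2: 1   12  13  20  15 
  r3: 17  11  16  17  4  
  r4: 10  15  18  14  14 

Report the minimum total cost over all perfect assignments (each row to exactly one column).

optimal assignment: row0→col2 (cost 6), row1→col1 (cost 2), row2→col0 (cost 1), row3→col4 (cost 4), row4→col3 (cost 14)
total = 6 + 2 + 1 + 4 + 14 = 27

Minimum assignment cost: 27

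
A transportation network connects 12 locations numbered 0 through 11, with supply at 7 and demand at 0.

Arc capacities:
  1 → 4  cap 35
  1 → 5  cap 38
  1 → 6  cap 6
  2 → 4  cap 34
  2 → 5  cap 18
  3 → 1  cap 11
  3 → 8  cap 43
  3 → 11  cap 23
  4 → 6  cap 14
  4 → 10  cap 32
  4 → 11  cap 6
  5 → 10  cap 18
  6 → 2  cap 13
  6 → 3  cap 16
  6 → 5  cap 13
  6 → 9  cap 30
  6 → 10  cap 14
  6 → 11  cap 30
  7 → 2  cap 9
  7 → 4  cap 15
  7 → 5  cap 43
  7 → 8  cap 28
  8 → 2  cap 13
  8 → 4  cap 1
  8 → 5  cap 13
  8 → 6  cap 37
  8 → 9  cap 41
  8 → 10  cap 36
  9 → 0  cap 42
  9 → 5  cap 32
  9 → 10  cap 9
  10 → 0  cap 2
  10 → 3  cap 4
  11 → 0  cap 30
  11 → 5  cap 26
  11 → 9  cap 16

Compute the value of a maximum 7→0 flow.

Maximum flow value: 54

augment #1: 7→4→10→0 bottleneck 2, total now 2
augment #2: 7→4→11→0 bottleneck 6, total now 8
augment #3: 7→8→9→0 bottleneck 28, total now 36
augment #4: 7→4→6→9→0 bottleneck 7, total now 43
augment #5: 7→2→4→6→9→0 bottleneck 7, total now 50
augment #6: 7→5→10→3→11→0 bottleneck 4, total now 54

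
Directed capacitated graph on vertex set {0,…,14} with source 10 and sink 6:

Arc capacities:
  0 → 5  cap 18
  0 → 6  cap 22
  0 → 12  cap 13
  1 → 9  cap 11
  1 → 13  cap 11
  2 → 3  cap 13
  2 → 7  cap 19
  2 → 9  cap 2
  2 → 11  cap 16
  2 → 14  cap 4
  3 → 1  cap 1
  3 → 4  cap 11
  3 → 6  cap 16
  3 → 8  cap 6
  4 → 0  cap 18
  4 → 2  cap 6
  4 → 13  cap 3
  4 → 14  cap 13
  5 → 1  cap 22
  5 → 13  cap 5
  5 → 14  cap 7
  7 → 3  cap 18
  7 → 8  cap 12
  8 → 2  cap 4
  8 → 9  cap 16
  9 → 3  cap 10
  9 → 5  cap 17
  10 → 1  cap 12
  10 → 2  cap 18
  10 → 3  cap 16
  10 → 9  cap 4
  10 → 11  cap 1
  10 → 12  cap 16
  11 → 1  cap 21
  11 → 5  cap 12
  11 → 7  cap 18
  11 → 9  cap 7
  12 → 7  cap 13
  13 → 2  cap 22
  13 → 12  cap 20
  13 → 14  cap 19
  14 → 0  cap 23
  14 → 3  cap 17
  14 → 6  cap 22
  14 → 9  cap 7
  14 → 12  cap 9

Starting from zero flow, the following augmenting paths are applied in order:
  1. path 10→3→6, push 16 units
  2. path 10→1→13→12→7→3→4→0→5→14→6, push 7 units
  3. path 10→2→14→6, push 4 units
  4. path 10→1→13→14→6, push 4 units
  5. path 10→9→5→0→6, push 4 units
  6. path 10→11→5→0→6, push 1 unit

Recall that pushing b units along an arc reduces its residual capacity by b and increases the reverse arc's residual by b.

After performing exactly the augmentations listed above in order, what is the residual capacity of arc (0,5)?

Residual capacity of (0,5): 16

after path 1 (10→3→6, push 16): res(0,5)=18
after path 2 (10→1→13→12→7→3→4→0→5→14→6, push 7): res(0,5)=11
after path 3 (10→2→14→6, push 4): res(0,5)=11
after path 4 (10→1→13→14→6, push 4): res(0,5)=11
after path 5 (10→9→5→0→6, push 4): res(0,5)=15
after path 6 (10→11→5→0→6, push 1): res(0,5)=16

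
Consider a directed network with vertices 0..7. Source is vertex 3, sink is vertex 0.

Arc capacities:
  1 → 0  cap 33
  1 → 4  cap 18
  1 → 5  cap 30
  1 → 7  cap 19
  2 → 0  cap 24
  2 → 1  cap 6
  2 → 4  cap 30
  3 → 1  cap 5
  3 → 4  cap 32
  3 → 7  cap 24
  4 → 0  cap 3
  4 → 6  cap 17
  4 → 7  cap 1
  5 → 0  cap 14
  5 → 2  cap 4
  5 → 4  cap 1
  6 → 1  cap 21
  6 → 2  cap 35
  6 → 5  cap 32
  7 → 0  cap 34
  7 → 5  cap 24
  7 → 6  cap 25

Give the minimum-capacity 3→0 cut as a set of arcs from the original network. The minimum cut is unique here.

Min-cut arcs: {(3,1), (3,7), (4,0), (4,6), (4,7)} (total capacity 50)

augment #1: 3→1→0 push 5
augment #2: 3→4→0 push 3
augment #3: 3→7→0 push 24
augment #4: 3→4→7→0 push 1
augment #5: 3→4→6→1→0 push 17
max flow = 50; residual-reachable set from 3 gives S-side
cut edges (S→T): {(3,1), (3,7), (4,0), (4,6), (4,7)} total cap 50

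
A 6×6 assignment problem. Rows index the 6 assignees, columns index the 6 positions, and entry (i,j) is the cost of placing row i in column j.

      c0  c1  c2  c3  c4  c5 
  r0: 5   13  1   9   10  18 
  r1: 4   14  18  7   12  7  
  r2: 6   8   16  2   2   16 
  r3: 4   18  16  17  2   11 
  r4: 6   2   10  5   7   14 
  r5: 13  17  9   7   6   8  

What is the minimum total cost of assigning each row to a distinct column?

optimal assignment: row0→col2 (cost 1), row1→col0 (cost 4), row2→col3 (cost 2), row3→col4 (cost 2), row4→col1 (cost 2), row5→col5 (cost 8)
total = 1 + 4 + 2 + 2 + 2 + 8 = 19

Minimum assignment cost: 19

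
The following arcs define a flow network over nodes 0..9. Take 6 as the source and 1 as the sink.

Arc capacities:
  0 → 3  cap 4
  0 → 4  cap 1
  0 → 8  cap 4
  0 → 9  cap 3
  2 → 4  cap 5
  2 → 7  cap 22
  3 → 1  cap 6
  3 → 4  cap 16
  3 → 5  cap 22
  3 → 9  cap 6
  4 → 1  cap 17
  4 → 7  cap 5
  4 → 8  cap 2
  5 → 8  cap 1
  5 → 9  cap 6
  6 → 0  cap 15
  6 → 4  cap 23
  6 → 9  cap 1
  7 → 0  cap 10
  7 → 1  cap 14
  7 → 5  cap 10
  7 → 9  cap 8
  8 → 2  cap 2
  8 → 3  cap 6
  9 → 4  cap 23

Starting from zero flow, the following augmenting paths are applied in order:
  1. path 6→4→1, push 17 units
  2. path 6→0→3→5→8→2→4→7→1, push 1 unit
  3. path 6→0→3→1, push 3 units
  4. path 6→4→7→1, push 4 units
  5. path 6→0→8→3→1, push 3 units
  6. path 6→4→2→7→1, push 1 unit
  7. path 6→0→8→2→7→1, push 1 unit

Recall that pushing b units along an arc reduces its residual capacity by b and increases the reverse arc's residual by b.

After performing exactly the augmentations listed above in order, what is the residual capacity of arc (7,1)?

Residual capacity of (7,1): 7

after path 1 (6→4→1, push 17): res(7,1)=14
after path 2 (6→0→3→5→8→2→4→7→1, push 1): res(7,1)=13
after path 3 (6→0→3→1, push 3): res(7,1)=13
after path 4 (6→4→7→1, push 4): res(7,1)=9
after path 5 (6→0→8→3→1, push 3): res(7,1)=9
after path 6 (6→4→2→7→1, push 1): res(7,1)=8
after path 7 (6→0→8→2→7→1, push 1): res(7,1)=7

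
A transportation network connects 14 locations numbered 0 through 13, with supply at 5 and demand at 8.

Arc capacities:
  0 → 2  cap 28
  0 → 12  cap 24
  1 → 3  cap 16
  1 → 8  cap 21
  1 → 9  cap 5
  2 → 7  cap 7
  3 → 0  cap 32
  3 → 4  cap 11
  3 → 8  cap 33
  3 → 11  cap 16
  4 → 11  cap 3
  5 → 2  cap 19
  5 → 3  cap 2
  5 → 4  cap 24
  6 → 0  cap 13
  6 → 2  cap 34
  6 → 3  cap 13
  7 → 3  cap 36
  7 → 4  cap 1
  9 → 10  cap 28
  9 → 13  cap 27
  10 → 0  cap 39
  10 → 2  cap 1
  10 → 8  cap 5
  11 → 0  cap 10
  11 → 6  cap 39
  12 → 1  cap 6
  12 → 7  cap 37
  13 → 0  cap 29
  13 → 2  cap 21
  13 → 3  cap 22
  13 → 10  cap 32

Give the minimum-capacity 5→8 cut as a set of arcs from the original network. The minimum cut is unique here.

Min-cut arcs: {(2,7), (4,11), (5,3)} (total capacity 12)

augment #1: 5→3→8 push 2
augment #2: 5→2→7→3→8 push 7
augment #3: 5→4→11→6→3→8 push 3
max flow = 12; residual-reachable set from 5 gives S-side
cut edges (S→T): {(2,7), (4,11), (5,3)} total cap 12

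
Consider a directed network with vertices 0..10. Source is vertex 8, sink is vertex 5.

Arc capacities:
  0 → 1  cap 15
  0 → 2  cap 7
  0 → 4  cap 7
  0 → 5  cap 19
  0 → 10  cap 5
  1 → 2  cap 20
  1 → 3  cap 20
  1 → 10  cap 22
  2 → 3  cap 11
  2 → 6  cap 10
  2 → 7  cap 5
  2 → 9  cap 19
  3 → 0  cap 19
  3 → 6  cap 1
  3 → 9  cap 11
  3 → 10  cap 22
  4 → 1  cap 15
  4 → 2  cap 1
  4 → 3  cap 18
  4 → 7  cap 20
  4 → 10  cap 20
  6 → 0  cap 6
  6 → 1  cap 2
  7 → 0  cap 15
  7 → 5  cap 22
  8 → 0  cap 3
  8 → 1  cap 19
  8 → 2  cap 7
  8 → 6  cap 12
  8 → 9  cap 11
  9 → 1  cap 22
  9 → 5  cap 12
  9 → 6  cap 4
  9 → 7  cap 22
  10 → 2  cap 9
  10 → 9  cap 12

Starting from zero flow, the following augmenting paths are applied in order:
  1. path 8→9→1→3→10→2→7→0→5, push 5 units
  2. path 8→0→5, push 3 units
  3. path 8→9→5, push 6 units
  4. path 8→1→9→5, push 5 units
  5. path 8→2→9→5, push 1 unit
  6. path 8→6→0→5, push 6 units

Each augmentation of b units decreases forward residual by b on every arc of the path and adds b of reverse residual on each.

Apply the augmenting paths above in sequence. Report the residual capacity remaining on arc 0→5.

Residual capacity of (0,5): 5

after path 1 (8→9→1→3→10→2→7→0→5, push 5): res(0,5)=14
after path 2 (8→0→5, push 3): res(0,5)=11
after path 3 (8→9→5, push 6): res(0,5)=11
after path 4 (8→1→9→5, push 5): res(0,5)=11
after path 5 (8→2→9→5, push 1): res(0,5)=11
after path 6 (8→6→0→5, push 6): res(0,5)=5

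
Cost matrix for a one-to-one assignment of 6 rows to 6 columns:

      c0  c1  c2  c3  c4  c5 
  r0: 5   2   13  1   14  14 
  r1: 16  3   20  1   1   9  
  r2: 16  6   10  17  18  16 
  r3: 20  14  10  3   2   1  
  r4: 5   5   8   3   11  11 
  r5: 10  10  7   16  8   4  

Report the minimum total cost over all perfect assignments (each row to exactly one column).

optimal assignment: row0→col3 (cost 1), row1→col4 (cost 1), row2→col1 (cost 6), row3→col5 (cost 1), row4→col0 (cost 5), row5→col2 (cost 7)
total = 1 + 1 + 6 + 1 + 5 + 7 = 21

Minimum assignment cost: 21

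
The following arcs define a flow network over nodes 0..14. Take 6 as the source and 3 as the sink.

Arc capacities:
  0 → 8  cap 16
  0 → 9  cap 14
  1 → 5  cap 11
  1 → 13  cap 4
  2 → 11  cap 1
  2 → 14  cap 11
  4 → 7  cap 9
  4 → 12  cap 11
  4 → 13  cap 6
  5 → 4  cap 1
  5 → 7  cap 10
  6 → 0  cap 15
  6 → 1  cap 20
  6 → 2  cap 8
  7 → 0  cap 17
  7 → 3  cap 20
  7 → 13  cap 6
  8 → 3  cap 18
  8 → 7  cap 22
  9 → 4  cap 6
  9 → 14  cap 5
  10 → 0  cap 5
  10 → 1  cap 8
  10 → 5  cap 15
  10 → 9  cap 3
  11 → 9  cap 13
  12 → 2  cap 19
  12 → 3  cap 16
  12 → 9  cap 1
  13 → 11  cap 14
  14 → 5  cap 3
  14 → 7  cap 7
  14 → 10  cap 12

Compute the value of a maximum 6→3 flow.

augment #1: 6→0→8→3 bottleneck 15, total now 15
augment #2: 6→1→5→7→3 bottleneck 10, total now 25
augment #3: 6→2→14→7→3 bottleneck 7, total now 32
augment #4: 6→1→5→4→7→3 bottleneck 1, total now 33
augment #5: 6→2→11→9→4→7→3 bottleneck 1, total now 34
augment #6: 6→1→13→11→9→4→7→3 bottleneck 1, total now 35
augment #7: 6→1→13→11→9→4→12→3 bottleneck 3, total now 38

Maximum flow value: 38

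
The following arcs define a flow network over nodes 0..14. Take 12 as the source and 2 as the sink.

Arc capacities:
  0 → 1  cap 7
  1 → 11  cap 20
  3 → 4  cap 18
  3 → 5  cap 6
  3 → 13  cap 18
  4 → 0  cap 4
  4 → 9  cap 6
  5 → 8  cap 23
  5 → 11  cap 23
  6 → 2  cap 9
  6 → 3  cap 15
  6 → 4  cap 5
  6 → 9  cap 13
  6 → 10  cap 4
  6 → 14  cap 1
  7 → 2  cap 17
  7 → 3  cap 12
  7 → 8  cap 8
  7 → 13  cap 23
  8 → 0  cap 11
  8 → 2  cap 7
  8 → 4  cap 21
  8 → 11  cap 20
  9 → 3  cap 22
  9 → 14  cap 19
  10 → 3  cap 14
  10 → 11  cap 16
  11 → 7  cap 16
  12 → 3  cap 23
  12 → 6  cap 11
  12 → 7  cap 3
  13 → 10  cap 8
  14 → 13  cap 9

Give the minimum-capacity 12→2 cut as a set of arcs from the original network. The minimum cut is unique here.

Min-cut arcs: {(3,5), (4,0), (12,6), (12,7), (13,10)} (total capacity 32)

augment #1: 12→6→2 push 9
augment #2: 12→7→2 push 3
augment #3: 12→3→5→8→2 push 6
augment #4: 12→6→10→11→7→2 push 2
augment #5: 12→3→13→10→11→7→2 push 8
augment #6: 12→3→4→0→1→11→7→2 push 4
max flow = 32; residual-reachable set from 12 gives S-side
cut edges (S→T): {(3,5), (4,0), (12,6), (12,7), (13,10)} total cap 32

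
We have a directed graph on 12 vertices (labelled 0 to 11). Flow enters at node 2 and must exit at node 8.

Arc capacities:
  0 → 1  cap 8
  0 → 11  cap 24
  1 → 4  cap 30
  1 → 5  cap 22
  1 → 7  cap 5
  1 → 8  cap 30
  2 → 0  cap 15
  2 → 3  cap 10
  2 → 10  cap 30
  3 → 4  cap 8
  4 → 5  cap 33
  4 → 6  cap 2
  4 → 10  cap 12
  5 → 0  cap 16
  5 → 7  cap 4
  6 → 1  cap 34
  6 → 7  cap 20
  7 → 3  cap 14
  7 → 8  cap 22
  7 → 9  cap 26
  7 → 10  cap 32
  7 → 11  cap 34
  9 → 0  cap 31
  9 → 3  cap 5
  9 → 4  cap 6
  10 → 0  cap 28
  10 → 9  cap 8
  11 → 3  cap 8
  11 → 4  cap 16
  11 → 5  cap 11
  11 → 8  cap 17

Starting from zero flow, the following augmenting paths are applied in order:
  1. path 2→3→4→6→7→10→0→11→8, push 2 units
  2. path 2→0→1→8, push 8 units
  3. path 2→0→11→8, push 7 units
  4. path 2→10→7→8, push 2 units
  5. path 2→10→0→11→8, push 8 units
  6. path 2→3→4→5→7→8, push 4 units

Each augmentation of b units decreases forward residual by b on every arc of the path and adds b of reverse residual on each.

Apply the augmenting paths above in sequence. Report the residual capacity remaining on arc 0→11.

after path 1 (2→3→4→6→7→10→0→11→8, push 2): res(0,11)=22
after path 2 (2→0→1→8, push 8): res(0,11)=22
after path 3 (2→0→11→8, push 7): res(0,11)=15
after path 4 (2→10→7→8, push 2): res(0,11)=15
after path 5 (2→10→0→11→8, push 8): res(0,11)=7
after path 6 (2→3→4→5→7→8, push 4): res(0,11)=7

Residual capacity of (0,11): 7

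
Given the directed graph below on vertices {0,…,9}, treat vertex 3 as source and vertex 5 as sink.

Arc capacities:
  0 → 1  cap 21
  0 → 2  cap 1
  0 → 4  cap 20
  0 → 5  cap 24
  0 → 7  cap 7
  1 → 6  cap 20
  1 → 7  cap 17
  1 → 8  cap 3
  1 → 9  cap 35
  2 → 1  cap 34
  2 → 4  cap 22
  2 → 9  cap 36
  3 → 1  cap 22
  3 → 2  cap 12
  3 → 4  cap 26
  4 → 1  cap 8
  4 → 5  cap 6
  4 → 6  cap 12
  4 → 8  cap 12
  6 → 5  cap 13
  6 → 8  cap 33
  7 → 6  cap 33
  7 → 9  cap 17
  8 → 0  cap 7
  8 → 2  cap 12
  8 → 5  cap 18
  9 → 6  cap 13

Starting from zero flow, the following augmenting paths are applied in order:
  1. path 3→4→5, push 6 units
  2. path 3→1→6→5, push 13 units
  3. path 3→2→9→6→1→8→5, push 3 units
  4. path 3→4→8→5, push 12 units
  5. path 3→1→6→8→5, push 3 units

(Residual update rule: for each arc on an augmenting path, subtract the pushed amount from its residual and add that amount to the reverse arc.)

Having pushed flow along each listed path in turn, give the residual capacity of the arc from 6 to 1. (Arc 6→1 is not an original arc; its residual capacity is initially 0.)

after path 1 (3→4→5, push 6): res(6,1)=0
after path 2 (3→1→6→5, push 13): res(6,1)=13
after path 3 (3→2→9→6→1→8→5, push 3): res(6,1)=10
after path 4 (3→4→8→5, push 12): res(6,1)=10
after path 5 (3→1→6→8→5, push 3): res(6,1)=13

Residual capacity of (6,1): 13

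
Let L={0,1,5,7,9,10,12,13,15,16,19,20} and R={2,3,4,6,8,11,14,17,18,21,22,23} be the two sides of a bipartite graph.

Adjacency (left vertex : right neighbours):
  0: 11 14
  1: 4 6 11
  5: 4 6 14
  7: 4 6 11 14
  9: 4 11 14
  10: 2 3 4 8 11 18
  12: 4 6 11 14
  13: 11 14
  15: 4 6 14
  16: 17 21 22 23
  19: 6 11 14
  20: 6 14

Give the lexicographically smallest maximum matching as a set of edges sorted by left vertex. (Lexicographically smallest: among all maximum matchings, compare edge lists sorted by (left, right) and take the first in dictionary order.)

Lex-smallest maximum matching: {(0,11), (1,4), (5,6), (7,14), (10,2), (16,17)}

|M| = 6 (so the lex-smallest maximum matching has 6 edges)
process left vertices in ascending order; for each, take the smallest-labelled available neighbour that still permits 6 edges overall, or leave it unmatched if none does
lex-smallest matching: {0-11, 1-4, 5-6, 7-14, 10-2, 16-17}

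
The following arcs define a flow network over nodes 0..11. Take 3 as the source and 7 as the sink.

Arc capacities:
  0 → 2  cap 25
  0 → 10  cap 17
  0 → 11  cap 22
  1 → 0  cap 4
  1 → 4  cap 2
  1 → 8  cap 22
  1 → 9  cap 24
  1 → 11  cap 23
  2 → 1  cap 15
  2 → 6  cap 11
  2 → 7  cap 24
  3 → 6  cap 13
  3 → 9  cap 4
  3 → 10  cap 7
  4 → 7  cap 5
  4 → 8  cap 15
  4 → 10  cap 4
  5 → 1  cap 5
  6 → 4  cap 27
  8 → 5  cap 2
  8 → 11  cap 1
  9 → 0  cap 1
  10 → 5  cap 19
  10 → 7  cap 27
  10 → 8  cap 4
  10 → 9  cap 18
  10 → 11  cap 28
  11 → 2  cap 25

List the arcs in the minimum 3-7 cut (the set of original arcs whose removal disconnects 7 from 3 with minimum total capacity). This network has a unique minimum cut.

augment #1: 3→10→7 push 7
augment #2: 3→6→4→7 push 5
augment #3: 3→6→4→10→7 push 4
augment #4: 3→9→0→2→7 push 1
augment #5: 3→6→4→8→11→2→7 push 1
augment #6: 3→6→4→8→5→1→0→2→7 push 2
max flow = 20; residual-reachable set from 3 gives S-side
cut edges (S→T): {(3,10), (4,7), (4,10), (8,5), (8,11), (9,0)} total cap 20

Min-cut arcs: {(3,10), (4,7), (4,10), (8,5), (8,11), (9,0)} (total capacity 20)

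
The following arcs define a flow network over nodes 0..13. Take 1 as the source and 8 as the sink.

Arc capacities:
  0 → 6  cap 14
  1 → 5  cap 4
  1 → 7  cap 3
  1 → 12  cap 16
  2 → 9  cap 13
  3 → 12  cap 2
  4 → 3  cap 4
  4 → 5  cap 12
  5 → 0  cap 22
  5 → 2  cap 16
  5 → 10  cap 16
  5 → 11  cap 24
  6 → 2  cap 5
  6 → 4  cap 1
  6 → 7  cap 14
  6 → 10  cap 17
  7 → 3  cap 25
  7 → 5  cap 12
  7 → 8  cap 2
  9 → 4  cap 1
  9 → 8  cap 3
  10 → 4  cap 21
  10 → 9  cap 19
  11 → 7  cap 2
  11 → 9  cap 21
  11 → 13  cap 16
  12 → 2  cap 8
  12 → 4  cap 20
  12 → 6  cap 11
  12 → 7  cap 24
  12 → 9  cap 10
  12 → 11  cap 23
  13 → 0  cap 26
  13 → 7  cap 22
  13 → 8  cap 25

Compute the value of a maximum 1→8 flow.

augment #1: 1→7→8 bottleneck 2, total now 2
augment #2: 1→12→9→8 bottleneck 3, total now 5
augment #3: 1→5→11→13→8 bottleneck 4, total now 9
augment #4: 1→12→11→13→8 bottleneck 12, total now 21

Maximum flow value: 21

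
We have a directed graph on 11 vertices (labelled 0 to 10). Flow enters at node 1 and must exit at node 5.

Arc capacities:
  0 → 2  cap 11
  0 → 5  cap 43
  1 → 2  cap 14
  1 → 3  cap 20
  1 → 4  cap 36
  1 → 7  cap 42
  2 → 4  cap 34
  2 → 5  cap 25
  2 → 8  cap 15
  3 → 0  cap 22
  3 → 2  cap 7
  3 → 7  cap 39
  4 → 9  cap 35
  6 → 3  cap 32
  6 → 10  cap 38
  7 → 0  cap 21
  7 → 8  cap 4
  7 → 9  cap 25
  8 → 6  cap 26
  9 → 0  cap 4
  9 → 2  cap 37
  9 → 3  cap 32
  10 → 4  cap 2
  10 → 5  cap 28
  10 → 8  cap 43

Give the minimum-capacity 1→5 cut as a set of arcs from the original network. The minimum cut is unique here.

Min-cut arcs: {(0,5), (2,5), (2,8), (7,8)} (total capacity 87)

augment #1: 1→2→5 push 14
augment #2: 1→3→0→5 push 20
augment #3: 1→7→0→5 push 21
augment #4: 1→4→9→0→5 push 2
augment #5: 1→4→9→2→5 push 11
augment #6: 1→7→8→6→10→5 push 4
augment #7: 1→4→9→2→8→6→10→5 push 15
max flow = 87; residual-reachable set from 1 gives S-side
cut edges (S→T): {(0,5), (2,5), (2,8), (7,8)} total cap 87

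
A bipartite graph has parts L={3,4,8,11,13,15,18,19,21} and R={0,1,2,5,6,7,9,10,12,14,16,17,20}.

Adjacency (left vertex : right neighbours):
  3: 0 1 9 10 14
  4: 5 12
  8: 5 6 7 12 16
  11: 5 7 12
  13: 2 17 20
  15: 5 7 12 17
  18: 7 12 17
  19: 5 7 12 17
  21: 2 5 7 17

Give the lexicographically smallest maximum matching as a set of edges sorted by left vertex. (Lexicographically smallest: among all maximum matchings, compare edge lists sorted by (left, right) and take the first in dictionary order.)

|M| = 8 (so the lex-smallest maximum matching has 8 edges)
process left vertices in ascending order; for each, take the smallest-labelled available neighbour that still permits 8 edges overall, or leave it unmatched if none does
lex-smallest matching: {3-0, 4-5, 8-6, 11-7, 13-20, 15-12, 18-17, 21-2}

Lex-smallest maximum matching: {(3,0), (4,5), (8,6), (11,7), (13,20), (15,12), (18,17), (21,2)}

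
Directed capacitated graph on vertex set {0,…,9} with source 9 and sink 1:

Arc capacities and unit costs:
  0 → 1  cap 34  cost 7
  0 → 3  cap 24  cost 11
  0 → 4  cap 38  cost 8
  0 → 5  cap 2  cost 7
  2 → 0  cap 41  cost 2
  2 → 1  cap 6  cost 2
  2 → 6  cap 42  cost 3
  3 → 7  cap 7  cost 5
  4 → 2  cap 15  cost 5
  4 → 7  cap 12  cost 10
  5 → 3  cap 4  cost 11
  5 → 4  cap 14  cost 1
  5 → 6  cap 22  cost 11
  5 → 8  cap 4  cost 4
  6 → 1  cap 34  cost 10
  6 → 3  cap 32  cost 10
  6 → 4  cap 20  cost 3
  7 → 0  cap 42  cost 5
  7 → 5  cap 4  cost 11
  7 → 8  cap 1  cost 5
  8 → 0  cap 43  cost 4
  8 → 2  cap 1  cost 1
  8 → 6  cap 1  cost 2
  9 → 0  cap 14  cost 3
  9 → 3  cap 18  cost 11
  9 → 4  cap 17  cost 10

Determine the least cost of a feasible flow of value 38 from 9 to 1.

shortest-cost path #1: 9→0→1 push 14 @ unit cost 10 (adds 140)
shortest-cost path #2: 9→4→2→1 push 6 @ unit cost 17 (adds 102)
shortest-cost path #3: 9→4→2→0→1 push 9 @ unit cost 24 (adds 216)
shortest-cost path #4: 9→3→7→0→1 push 7 @ unit cost 28 (adds 196)
shortest-cost path #5: 9→4→7→0→1 push 2 @ unit cost 32 (adds 64)
total cost = 718

Minimum cost for 38 units: 718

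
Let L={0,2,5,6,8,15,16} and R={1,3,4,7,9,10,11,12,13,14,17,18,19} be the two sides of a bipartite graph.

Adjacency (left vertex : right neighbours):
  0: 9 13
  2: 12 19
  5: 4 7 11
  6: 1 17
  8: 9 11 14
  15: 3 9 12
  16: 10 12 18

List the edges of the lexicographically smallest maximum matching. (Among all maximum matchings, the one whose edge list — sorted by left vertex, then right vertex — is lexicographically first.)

|M| = 7 (so the lex-smallest maximum matching has 7 edges)
process left vertices in ascending order; for each, take the smallest-labelled available neighbour that still permits 7 edges overall, or leave it unmatched if none does
lex-smallest matching: {0-9, 2-12, 5-4, 6-1, 8-11, 15-3, 16-10}

Lex-smallest maximum matching: {(0,9), (2,12), (5,4), (6,1), (8,11), (15,3), (16,10)}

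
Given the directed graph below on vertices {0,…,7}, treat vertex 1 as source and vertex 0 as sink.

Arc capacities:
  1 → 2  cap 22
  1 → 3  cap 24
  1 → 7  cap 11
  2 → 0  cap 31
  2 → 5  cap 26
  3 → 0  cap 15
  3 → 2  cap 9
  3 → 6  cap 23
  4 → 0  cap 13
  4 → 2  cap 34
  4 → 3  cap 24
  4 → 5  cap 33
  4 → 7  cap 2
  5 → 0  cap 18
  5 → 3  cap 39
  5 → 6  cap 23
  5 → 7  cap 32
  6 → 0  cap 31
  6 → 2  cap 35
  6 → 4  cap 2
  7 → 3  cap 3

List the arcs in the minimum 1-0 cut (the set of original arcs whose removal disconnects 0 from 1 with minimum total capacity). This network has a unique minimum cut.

augment #1: 1→2→0 push 22
augment #2: 1→3→0 push 15
augment #3: 1→3→2→0 push 9
augment #4: 1→7→3→6→0 push 3
max flow = 49; residual-reachable set from 1 gives S-side
cut edges (S→T): {(1,2), (1,3), (7,3)} total cap 49

Min-cut arcs: {(1,2), (1,3), (7,3)} (total capacity 49)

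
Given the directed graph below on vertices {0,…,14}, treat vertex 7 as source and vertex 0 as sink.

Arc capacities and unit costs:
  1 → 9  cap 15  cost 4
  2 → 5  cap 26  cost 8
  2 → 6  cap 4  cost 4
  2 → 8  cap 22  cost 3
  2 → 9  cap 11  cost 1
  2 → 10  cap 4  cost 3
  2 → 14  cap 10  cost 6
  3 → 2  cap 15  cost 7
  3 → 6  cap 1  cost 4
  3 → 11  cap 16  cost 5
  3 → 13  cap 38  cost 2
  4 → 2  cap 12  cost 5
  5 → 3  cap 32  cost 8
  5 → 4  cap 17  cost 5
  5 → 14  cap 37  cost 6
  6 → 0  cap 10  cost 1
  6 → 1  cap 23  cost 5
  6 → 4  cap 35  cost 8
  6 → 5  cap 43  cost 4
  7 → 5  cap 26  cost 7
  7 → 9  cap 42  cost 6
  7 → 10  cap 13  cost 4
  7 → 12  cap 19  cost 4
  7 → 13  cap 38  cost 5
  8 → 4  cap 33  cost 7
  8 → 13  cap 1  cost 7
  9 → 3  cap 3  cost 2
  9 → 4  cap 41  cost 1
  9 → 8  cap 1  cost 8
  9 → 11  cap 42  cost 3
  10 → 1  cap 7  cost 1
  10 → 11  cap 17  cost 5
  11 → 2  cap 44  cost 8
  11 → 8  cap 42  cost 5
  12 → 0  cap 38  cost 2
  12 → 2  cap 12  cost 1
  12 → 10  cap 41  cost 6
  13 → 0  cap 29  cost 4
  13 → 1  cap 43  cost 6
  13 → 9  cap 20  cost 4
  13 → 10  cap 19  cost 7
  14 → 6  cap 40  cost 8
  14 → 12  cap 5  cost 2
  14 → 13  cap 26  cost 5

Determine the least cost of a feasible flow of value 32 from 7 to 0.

shortest-cost path #1: 7→12→0 push 19 @ unit cost 6 (adds 114)
shortest-cost path #2: 7→13→0 push 13 @ unit cost 9 (adds 117)
total cost = 231

Minimum cost for 32 units: 231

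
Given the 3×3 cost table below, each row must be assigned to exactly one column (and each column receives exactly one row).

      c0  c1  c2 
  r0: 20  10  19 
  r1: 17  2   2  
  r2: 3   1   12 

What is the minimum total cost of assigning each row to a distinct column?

optimal assignment: row0→col1 (cost 10), row1→col2 (cost 2), row2→col0 (cost 3)
total = 10 + 2 + 3 = 15

Minimum assignment cost: 15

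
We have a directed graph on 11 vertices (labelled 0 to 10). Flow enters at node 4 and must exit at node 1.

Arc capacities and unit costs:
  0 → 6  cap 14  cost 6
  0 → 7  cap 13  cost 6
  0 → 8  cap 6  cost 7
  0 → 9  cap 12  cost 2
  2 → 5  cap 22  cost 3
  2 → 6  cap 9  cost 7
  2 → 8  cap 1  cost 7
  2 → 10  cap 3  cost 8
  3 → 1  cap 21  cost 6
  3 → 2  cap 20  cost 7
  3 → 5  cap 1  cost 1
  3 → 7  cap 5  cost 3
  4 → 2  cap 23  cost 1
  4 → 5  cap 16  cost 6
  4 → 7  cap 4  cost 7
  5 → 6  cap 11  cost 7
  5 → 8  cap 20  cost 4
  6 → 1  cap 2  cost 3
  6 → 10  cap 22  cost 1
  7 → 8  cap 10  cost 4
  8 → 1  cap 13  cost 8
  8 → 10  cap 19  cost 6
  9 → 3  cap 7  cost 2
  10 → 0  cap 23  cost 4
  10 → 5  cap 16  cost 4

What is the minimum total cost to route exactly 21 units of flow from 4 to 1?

Minimum cost for 21 units: 368

shortest-cost path #1: 4→2→6→1 push 2 @ unit cost 11 (adds 22)
shortest-cost path #2: 4→2→8→1 push 1 @ unit cost 16 (adds 16)
shortest-cost path #3: 4→2→5→8→1 push 12 @ unit cost 16 (adds 192)
shortest-cost path #4: 4→2→10→0→9→3→1 push 3 @ unit cost 23 (adds 69)
shortest-cost path #5: 4→2→6→10→0→9→3→1 push 3 @ unit cost 23 (adds 69)
total cost = 368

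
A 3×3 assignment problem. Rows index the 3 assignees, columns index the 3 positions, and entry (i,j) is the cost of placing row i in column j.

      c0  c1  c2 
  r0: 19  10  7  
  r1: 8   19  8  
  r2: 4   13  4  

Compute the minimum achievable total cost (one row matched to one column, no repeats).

Minimum assignment cost: 22

one of 2 optimal assignments: row0→col1 (cost 10), row1→col0 (cost 8), row2→col2 (cost 4)
total = 10 + 8 + 4 = 22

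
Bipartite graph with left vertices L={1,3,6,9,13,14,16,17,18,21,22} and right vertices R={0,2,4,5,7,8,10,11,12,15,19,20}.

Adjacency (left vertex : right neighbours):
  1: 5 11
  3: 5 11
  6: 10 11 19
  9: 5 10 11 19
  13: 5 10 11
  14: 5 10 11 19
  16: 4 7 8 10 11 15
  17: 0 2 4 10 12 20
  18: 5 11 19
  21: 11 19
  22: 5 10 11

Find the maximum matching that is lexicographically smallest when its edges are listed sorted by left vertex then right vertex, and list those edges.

Lex-smallest maximum matching: {(1,5), (3,11), (6,10), (9,19), (16,4), (17,0)}

|M| = 6 (so the lex-smallest maximum matching has 6 edges)
process left vertices in ascending order; for each, take the smallest-labelled available neighbour that still permits 6 edges overall, or leave it unmatched if none does
lex-smallest matching: {1-5, 3-11, 6-10, 9-19, 16-4, 17-0}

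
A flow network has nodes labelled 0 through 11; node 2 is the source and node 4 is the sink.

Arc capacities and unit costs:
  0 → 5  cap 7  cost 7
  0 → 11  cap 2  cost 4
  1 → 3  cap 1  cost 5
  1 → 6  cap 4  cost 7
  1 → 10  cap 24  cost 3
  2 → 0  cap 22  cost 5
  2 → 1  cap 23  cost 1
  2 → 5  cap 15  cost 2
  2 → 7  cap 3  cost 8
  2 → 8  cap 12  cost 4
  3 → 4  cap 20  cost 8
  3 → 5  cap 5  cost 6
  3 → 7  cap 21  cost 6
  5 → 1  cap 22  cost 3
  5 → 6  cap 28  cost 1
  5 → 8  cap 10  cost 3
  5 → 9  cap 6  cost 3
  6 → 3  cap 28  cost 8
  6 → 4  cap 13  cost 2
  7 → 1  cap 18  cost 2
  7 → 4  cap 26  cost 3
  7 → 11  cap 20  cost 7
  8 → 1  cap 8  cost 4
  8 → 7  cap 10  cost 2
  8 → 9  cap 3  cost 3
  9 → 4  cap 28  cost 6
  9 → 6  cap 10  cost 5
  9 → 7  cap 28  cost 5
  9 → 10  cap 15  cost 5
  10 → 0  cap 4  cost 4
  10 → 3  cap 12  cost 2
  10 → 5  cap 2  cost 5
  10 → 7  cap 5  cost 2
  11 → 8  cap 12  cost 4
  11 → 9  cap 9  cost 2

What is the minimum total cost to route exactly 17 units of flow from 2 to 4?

shortest-cost path #1: 2→5→6→4 push 13 @ unit cost 5 (adds 65)
shortest-cost path #2: 2→8→7→4 push 4 @ unit cost 9 (adds 36)
total cost = 101

Minimum cost for 17 units: 101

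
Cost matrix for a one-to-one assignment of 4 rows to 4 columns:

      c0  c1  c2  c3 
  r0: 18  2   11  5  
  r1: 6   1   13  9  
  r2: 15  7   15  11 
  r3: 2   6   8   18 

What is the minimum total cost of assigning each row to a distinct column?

Minimum assignment cost: 23

optimal assignment: row0→col3 (cost 5), row1→col1 (cost 1), row2→col2 (cost 15), row3→col0 (cost 2)
total = 5 + 1 + 15 + 2 = 23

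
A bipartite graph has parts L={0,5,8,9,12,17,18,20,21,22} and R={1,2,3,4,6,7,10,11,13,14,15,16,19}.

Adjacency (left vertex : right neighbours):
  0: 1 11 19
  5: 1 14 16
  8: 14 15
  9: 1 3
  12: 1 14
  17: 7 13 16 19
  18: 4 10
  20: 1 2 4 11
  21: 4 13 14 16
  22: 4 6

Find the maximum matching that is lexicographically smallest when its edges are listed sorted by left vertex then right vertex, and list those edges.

|M| = 10 (so the lex-smallest maximum matching has 10 edges)
process left vertices in ascending order; for each, take the smallest-labelled available neighbour that still permits 10 edges overall, or leave it unmatched if none does
lex-smallest matching: {0-1, 5-16, 8-15, 9-3, 12-14, 17-7, 18-4, 20-2, 21-13, 22-6}

Lex-smallest maximum matching: {(0,1), (5,16), (8,15), (9,3), (12,14), (17,7), (18,4), (20,2), (21,13), (22,6)}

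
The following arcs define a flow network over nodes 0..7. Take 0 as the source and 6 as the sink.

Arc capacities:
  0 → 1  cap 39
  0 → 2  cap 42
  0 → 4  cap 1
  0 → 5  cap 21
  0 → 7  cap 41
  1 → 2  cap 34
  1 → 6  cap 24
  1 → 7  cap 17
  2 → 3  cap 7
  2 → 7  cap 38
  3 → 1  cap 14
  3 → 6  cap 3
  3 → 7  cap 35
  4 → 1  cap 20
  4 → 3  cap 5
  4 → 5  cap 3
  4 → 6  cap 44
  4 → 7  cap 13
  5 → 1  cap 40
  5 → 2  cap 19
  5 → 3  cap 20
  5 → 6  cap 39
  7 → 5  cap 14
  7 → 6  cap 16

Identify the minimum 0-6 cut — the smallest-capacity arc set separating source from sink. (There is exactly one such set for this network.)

augment #1: 0→1→6 push 24
augment #2: 0→4→6 push 1
augment #3: 0→5→6 push 21
augment #4: 0→7→6 push 16
augment #5: 0→2→3→6 push 3
augment #6: 0→7→5→6 push 14
max flow = 79; residual-reachable set from 0 gives S-side
cut edges (S→T): {(0,4), (0,5), (1,6), (3,6), (7,5), (7,6)} total cap 79

Min-cut arcs: {(0,4), (0,5), (1,6), (3,6), (7,5), (7,6)} (total capacity 79)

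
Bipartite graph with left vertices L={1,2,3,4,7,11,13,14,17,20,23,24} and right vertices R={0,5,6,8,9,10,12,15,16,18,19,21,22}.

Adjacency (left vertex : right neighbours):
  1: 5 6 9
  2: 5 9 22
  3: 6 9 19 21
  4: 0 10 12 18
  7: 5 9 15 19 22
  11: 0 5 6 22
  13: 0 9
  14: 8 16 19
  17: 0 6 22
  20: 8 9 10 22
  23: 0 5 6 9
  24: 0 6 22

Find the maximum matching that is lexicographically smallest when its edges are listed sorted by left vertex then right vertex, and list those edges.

|M| = 10 (so the lex-smallest maximum matching has 10 edges)
process left vertices in ascending order; for each, take the smallest-labelled available neighbour that still permits 10 edges overall, or leave it unmatched if none does
lex-smallest matching: {1-5, 2-9, 3-19, 4-10, 7-15, 11-0, 14-16, 17-6, 20-8, 24-22}

Lex-smallest maximum matching: {(1,5), (2,9), (3,19), (4,10), (7,15), (11,0), (14,16), (17,6), (20,8), (24,22)}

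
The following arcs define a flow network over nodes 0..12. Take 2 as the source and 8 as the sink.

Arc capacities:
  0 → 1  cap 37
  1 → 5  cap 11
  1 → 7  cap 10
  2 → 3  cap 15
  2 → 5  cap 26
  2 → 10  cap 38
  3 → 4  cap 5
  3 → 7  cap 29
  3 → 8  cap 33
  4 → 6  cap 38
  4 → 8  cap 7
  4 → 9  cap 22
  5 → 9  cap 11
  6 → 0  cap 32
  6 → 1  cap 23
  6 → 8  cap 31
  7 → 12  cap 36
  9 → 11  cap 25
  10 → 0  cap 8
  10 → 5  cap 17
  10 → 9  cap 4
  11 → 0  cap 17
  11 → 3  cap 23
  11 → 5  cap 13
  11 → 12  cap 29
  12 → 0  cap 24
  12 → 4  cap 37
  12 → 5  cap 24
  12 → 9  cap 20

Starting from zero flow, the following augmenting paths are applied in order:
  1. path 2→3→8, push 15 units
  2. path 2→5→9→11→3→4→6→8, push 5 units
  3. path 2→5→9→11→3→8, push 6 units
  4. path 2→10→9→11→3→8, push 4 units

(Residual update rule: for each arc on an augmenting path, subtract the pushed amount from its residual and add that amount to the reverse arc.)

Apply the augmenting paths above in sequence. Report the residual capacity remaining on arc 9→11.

after path 1 (2→3→8, push 15): res(9,11)=25
after path 2 (2→5→9→11→3→4→6→8, push 5): res(9,11)=20
after path 3 (2→5→9→11→3→8, push 6): res(9,11)=14
after path 4 (2→10→9→11→3→8, push 4): res(9,11)=10

Residual capacity of (9,11): 10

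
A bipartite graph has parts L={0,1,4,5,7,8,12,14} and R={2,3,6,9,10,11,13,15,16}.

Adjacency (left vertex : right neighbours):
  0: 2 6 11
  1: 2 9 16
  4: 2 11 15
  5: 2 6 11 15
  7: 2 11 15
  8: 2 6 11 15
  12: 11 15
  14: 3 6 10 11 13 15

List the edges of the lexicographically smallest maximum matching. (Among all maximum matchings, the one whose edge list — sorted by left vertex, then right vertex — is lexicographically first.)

|M| = 6 (so the lex-smallest maximum matching has 6 edges)
process left vertices in ascending order; for each, take the smallest-labelled available neighbour that still permits 6 edges overall, or leave it unmatched if none does
lex-smallest matching: {0-2, 1-9, 4-11, 5-6, 7-15, 14-3}

Lex-smallest maximum matching: {(0,2), (1,9), (4,11), (5,6), (7,15), (14,3)}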